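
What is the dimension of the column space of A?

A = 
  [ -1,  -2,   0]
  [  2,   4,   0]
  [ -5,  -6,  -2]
Row reduce:
R2 → R2 + (2)·R1
R3 → R3 - (5)·R1
Swap R2 ↔ R3
REF = 
  [ -1,  -2,   0]
  [  0,   4,  -2]
  [  0,   0,   0]
Pivot columns: 1, 2 → 2 pivots.
dim(Col(A)) = number of pivot columns = 2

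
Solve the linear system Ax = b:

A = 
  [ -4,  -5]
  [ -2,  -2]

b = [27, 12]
Row reduce the augmented matrix [A|b]:
R2 → R2 - (1/2)·R1
REF = 
  [  -4,   -5,   27]
  [   0,  1/2, -3/2]

Back-substitution:
x₂ = (-3/2) / (1/2) = -3
x₁ = (27 - (-5)(-3)) / (-4) = -3

x = [-3, -3]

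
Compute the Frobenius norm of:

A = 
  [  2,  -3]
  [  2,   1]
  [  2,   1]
||A||_F = 4.796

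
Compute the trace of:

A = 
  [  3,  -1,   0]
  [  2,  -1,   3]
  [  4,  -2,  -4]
-2

tr(A) = 3 + -1 + -4 = -2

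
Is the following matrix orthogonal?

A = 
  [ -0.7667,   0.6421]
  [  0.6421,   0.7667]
Yes

AᵀA = 
  [  1.0001,   0]
  [  0,   1.0001]
≈ I (equal to I up to the 4-dp rounding of the entries)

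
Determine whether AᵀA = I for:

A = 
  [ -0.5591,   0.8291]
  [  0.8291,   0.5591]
Yes

AᵀA = 
  [  1,   0]
  [  0,   1]
≈ I (equal to I up to the 4-dp rounding of the entries)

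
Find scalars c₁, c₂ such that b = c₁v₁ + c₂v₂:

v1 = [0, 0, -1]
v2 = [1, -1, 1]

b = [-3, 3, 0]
c1 = -3, c2 = -3

b = -3·v1 + -3·v2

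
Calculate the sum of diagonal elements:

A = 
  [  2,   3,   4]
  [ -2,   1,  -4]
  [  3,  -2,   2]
5

tr(A) = 2 + 1 + 2 = 5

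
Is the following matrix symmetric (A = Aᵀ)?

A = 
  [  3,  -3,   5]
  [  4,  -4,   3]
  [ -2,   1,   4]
No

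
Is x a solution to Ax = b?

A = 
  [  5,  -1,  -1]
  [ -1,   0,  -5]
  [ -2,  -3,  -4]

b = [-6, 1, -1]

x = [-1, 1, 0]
Yes

Ax = [-6, 1, -1] = b ✓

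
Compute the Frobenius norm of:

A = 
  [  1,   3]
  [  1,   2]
||A||_F = 3.873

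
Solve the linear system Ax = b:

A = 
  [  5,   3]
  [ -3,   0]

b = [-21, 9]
x = [-3, -2]

Row reduce the augmented matrix [A|b]:
R2 → R2 + (3/5)·R1
REF = 
  [    5,     3,   -21]
  [    0,   9/5, -18/5]

Back-substitution:
x₂ = (-18/5) / (9/5) = -2
x₁ = (-21 - (3)(-2)) / 5 = -3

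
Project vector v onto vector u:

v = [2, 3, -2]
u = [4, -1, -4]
v·u = (2)(4) + (3)(-1) + (-2)(-4) = 13
u·u = (4)² + (-1)² + (-4)² = 33
proj_u(v) = (v·u / u·u) × u = (13/33) × u

proj_u(v) = [52/33, -13/33, -52/33]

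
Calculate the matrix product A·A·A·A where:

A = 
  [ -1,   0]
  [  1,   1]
A^4 = 
  [  1,   0]
  [  0,   1]

A² = A·A:
A²[1,1] = (-1)(-1) + (0)(1) = 1
A²[1,2] = (-1)(0) + (0)(1) = 0
A²[2,1] = (1)(-1) + (1)(1) = 0
A²[2,2] = (1)(0) + (1)(1) = 1
A² = 
  [  1,   0]
  [  0,   1]

A^3 = A^2·A:
A^3[1,1] = (1)(-1) + (0)(1) = -1
A^3[1,2] = (1)(0) + (0)(1) = 0
A^3[2,1] = (0)(-1) + (1)(1) = 1
A^3[2,2] = (0)(0) + (1)(1) = 1
A^3 = 
  [ -1,   0]
  [  1,   1]

A^4 = A^3·A:
A^4[1,1] = (-1)(-1) + (0)(1) = 1
A^4[1,2] = (-1)(0) + (0)(1) = 0
A^4[2,1] = (1)(-1) + (1)(1) = 0
A^4[2,2] = (1)(0) + (1)(1) = 1
A^4 = 
  [  1,   0]
  [  0,   1]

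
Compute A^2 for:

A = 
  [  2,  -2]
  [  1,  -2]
A² = A·A:
A²[1,1] = (2)(2) + (-2)(1) = 2
A²[1,2] = (2)(-2) + (-2)(-2) = 0
A²[2,1] = (1)(2) + (-2)(1) = 0
A²[2,2] = (1)(-2) + (-2)(-2) = 2
A² = 
  [  2,   0]
  [  0,   2]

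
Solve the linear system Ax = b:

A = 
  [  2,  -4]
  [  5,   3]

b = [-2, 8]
x = [1, 1]

Row reduce the augmented matrix [A|b]:
R2 → R2 - (5/2)·R1
REF = 
  [  2,  -4,  -2]
  [  0,  13,  13]

Back-substitution:
x₂ = 13 / 13 = 1
x₁ = (-2 - (-4)(1)) / 2 = 1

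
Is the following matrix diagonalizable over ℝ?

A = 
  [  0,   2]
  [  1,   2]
Yes

tr(A) = 2, det(A) = -2
Characteristic polynomial: λ² - tr(A)λ + det(A) = λ² - 2λ - 2
λ² - 2λ - 2 = 0  ⇒  λ = (2 ± √((-2)² - 4·(-2)))/2 = (2 ± √(12))/2
  = 1 + √3,  1 - √3
Eigenvalues: 1 + √3, 1 - √3  (≈ 2.732, -0.7321)
The two irrational eigenvalues are distinct (simple), so each has alg. mult. = geom. mult. = 1.
Sum of geometric multiplicities equals n, so A has n independent eigenvectors.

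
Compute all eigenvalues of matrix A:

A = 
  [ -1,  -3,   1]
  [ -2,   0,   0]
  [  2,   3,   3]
Characteristic polynomial: det(λI - A) = λ³ - 2λ² - 11λ + 24
Testing integer divisors of the constant term: p(3) = 0, so (λ - 3) is a factor:
p(λ) = (λ - 3)(λ² + λ - 8)
λ² + λ - 8 = 0  ⇒  λ = (-1 ± √((1)² - 4·(-8)))/2 = (-1 ± √(33))/2
  = (-1 + √33)/2,  (-1 - √33)/2

λ = 3, (-1 + √33)/2, (-1 - √33)/2  (≈ 3, 2.372, -3.372)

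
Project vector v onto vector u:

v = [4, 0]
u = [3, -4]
v·u = (4)(3) + (0)(-4) = 12
u·u = (3)² + (-4)² = 25
proj_u(v) = (v·u / u·u) × u = (12/25) × u

proj_u(v) = [36/25, -48/25]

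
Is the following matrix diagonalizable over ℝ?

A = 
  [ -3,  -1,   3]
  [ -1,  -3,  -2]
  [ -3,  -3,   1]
Yes

Characteristic polynomial: det(λI - A) = λ³ + 5λ² + 5λ - 2
Testing integer divisors of the constant term: p(-2) = 0, so (λ + 2) is a factor:
p(λ) = (λ + 2)(λ² + 3λ - 1)
λ² + 3λ - 1 = 0  ⇒  λ = (-3 ± √((3)² - 4·(-1)))/2 = (-3 ± √(13))/2
  = (-3 + √13)/2,  (-3 - √13)/2
Eigenvalues: -2, (-3 + √13)/2, (-3 - √13)/2  (≈ -2, 0.3028, -3.303)
The two irrational eigenvalues are distinct (simple), so each has alg. mult. = geom. mult. = 1.
λ=-2: alg. mult. = 1, geom. mult. = 3 - rank(A - (-2)I) = 3 - 2 = 1
Sum of geometric multiplicities equals n, so A has n independent eigenvectors.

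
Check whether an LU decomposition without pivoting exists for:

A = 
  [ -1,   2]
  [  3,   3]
Yes.
A[1,1] = -1 ≠ 0, so Gaussian elimination proceeds without a row swap: multiplier ℓ₂₁ = (3)/(-1) = -3, and U[2,2] = 3 - (-3)(2) = 9.
L = 
  [  1,   0]
  [ -3,   1]
U = 
  [ -1,   2]
  [  0,   9]
Check row 2 of LU: [(-3)(-1), (-3)(2) + 9] = [3, 3] = row 2 of A ✓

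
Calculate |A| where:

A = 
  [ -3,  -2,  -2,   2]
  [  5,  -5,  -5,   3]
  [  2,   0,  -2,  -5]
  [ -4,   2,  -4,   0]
Cofactor expansion along row 1: det(A) = a₁₁M₁₁ - a₁₂M₁₂ + a₁₃M₁₃ - a₁₄M₁₄

M₁₁ = det[[-5, -5, 3]; [0, -2, -5]; [2, -4, 0]]
  = (-5)·((-2)(0) - (-5)(-4)) - (-5)·((0)(0) - (-5)(2)) + (3)·((0)(-4) - (-2)(2))
  = (-5)(-20) - (-5)(10) + (3)(4)
  = 162
M₁₂ = det[[5, -5, 3]; [2, -2, -5]; [-4, -4, 0]]
  = (5)·((-2)(0) - (-5)(-4)) - (-5)·((2)(0) - (-5)(-4)) + (3)·((2)(-4) - (-2)(-4))
  = (5)(-20) - (-5)(-20) + (3)(-16)
  = -248
M₁₃ = det[[5, -5, 3]; [2, 0, -5]; [-4, 2, 0]]
  = (5)·((0)(0) - (-5)(2)) - (-5)·((2)(0) - (-5)(-4)) + (3)·((2)(2) - (0)(-4))
  = (5)(10) - (-5)(-20) + (3)(4)
  = -38
M₁₄ = det[[5, -5, -5]; [2, 0, -2]; [-4, 2, -4]]
  = (5)·((0)(-4) - (-2)(2)) - (-5)·((2)(-4) - (-2)(-4)) + (-5)·((2)(2) - (0)(-4))
  = (5)(4) - (-5)(-16) + (-5)(4)
  = -80

det(A) = (-3)(162) - (-2)(-248) + (-2)(-38) - (2)(-80) = -746

det(A) = -746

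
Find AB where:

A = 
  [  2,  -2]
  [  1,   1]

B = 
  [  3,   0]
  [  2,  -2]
A is 2×2 and B is 2×2, so AB is 2×2. Each entry is (row of A)·(column of B):
AB[1,1] = (2)(3) + (-2)(2) = 2
AB[1,2] = (2)(0) + (-2)(-2) = 4
AB[2,1] = (1)(3) + (1)(2) = 5
AB[2,2] = (1)(0) + (1)(-2) = -2

AB = 
  [  2,   4]
  [  5,  -2]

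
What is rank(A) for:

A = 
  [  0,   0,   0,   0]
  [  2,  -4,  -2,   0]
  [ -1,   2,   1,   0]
Row reduce:
Swap R1 ↔ R2
R3 → R3 + (1/2)·R1
REF = 
  [  2,  -4,  -2,   0]
  [  0,   0,   0,   0]
  [  0,   0,   0,   0]
Pivot columns: 1 → 1 pivot.

rank(A) = 1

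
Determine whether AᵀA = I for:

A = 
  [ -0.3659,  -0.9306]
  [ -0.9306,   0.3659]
Yes

AᵀA = 
  [  0.9999,   0]
  [  0,   0.9999]
≈ I (equal to I up to the 4-dp rounding of the entries)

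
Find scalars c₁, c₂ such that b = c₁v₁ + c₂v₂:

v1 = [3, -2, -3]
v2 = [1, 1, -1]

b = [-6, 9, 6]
c1 = -3, c2 = 3

b = -3·v1 + 3·v2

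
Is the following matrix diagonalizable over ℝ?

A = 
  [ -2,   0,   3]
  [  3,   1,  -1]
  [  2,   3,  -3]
No

Characteristic polynomial: det(λI - A) = λ³ + 4λ² - 2λ - 21
By the rational root theorem any rational root is an integer dividing 21; none of those is a root, so p(λ) has no rational roots and hence (being an irreducible cubic) no repeated roots.
Discriminant of the cubic: Δ = -3411
Δ < 0 ⇒ one real eigenvalue and a complex-conjugate pair: λ ≈ -3.019 + 1.091i, -3.019 - 1.091i, 2.038
Has complex eigenvalues (not diagonalizable over ℝ).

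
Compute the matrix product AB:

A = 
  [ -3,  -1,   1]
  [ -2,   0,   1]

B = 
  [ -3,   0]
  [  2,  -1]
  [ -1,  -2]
AB = 
  [  6,  -1]
  [  5,  -2]

A is 2×3 and B is 3×2, so AB is 2×2. Each entry is (row of A)·(column of B):
AB[1,1] = (-3)(-3) + (-1)(2) + (1)(-1) = 6
AB[1,2] = (-3)(0) + (-1)(-1) + (1)(-2) = -1
AB[2,1] = (-2)(-3) + (0)(2) + (1)(-1) = 5
AB[2,2] = (-2)(0) + (0)(-1) + (1)(-2) = -2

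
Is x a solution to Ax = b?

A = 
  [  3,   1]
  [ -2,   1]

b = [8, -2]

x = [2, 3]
No

Ax = [9, -1] ≠ b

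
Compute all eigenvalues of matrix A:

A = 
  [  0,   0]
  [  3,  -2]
λ = 0, -2

tr(A) = -2, det(A) = 0
Characteristic polynomial: λ² - tr(A)λ + det(A) = λ² + 2λ
λ² + 2λ = λ(λ + 2)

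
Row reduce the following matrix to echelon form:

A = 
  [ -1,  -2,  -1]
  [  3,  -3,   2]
Row operations:
R2 → R2 + (3)·R1

Resulting echelon form:
REF = 
  [ -1,  -2,  -1]
  [  0,  -9,  -1]

Rank = 2 (number of non-zero pivot rows).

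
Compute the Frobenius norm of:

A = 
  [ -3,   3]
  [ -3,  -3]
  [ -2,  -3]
||A||_F = 7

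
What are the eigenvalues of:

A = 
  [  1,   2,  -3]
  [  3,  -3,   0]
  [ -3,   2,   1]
λ = 0, 4, -5

Characteristic polynomial: det(λI - A) = λ³ + λ² - 20λ
The constant term is 0, so λ = 0 is a root: p(λ) = λ(λ² + λ - 20)
λ² + λ - 20 = (λ + 5)(λ - 4)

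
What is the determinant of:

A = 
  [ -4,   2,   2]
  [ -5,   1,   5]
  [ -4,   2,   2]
Cofactor expansion along row 1:
det(A) = (-4)·((1)(2) - (5)(2)) - (2)·((-5)(2) - (5)(-4)) + (2)·((-5)(2) - (1)(-4))
  = (-4)(-8) - (2)(10) + (2)(-6)
  = 0

det(A) = 0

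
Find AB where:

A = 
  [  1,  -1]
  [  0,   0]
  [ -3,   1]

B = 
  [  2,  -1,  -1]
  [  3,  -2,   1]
A is 3×2 and B is 2×3, so AB is 3×3. Each entry is (row of A)·(column of B):
AB[1,1] = (1)(2) + (-1)(3) = -1
AB[1,2] = (1)(-1) + (-1)(-2) = 1
AB[1,3] = (1)(-1) + (-1)(1) = -2
AB[2,1] = (0)(2) + (0)(3) = 0
AB[2,2] = (0)(-1) + (0)(-2) = 0
AB[2,3] = (0)(-1) + (0)(1) = 0
AB[3,1] = (-3)(2) + (1)(3) = -3
AB[3,2] = (-3)(-1) + (1)(-2) = 1
AB[3,3] = (-3)(-1) + (1)(1) = 4

AB = 
  [ -1,   1,  -2]
  [  0,   0,   0]
  [ -3,   1,   4]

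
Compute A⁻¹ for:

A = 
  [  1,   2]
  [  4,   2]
det(A) = (1)(2) - (2)(4) = -6
For a 2×2 matrix, A⁻¹ = (1/det(A)) · [[d, -b], [-c, a]]
    = (-1/6) · [[2, -2], [-4, 1]]

A⁻¹ = 
  [-1/3,  1/3]
  [ 2/3, -1/6]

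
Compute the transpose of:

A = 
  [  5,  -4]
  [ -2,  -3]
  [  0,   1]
Aᵀ = 
  [  5,  -2,   0]
  [ -4,  -3,   1]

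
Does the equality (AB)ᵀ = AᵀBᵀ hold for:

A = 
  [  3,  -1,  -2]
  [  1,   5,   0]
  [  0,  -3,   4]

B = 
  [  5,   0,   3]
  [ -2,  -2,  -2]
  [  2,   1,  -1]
No

(AB)ᵀ = 
  [ 13,  -5,  14]
  [  0, -10,  10]
  [ 13,  -7,   2]

AᵀBᵀ = 
  [ 15,  -8,   7]
  [-14,  -2,   6]
  [  2,  -4,  -8]

The two matrices differ, so (AB)ᵀ ≠ AᵀBᵀ in general. The correct identity is (AB)ᵀ = BᵀAᵀ.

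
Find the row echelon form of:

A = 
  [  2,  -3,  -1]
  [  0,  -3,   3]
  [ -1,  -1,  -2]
Row operations:
R3 → R3 + (1/2)·R1
R3 → R3 - (5/6)·R2

Resulting echelon form:
REF = 
  [  2,  -3,  -1]
  [  0,  -3,   3]
  [  0,   0,  -5]

Rank = 3 (number of non-zero pivot rows).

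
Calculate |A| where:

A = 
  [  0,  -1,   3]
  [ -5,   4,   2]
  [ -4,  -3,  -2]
111

Cofactor expansion along row 1:
det(A) = (0)·((4)(-2) - (2)(-3)) - (-1)·((-5)(-2) - (2)(-4)) + (3)·((-5)(-3) - (4)(-4))
  = (0)(-2) - (-1)(18) + (3)(31)
  = 111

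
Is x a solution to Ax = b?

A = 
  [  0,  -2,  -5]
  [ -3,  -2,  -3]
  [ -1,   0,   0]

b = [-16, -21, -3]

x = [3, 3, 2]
Yes

Ax = [-16, -21, -3] = b ✓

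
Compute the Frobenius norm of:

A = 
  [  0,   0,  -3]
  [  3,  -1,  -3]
||A||_F = 5.292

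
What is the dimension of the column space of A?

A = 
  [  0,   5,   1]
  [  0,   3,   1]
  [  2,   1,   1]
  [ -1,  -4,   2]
dim(Col(A)) = 3

Row reduce:
Swap R1 ↔ R3
R4 → R4 + (1/2)·R1
R3 → R3 - (5/3)·R2
R4 → R4 + (7/6)·R2
R4 → R4 + (11/2)·R3
REF = 
  [   2,    1,    1]
  [   0,    3,    1]
  [   0,    0, -2/3]
  [   0,    0,    0]
Pivot columns: 1, 2, 3 → 3 pivots.
dim(Col(A)) = number of pivot columns = 3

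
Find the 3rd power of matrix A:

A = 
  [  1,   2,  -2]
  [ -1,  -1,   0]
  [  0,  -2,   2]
A² = A·A:
A²[1,1] = (1)(1) + (2)(-1) + (-2)(0) = -1
A²[1,2] = (1)(2) + (2)(-1) + (-2)(-2) = 4
A²[1,3] = (1)(-2) + (2)(0) + (-2)(2) = -6
A²[2,1] = (-1)(1) + (-1)(-1) + (0)(0) = 0
A²[2,2] = (-1)(2) + (-1)(-1) + (0)(-2) = -1
A²[2,3] = (-1)(-2) + (-1)(0) + (0)(2) = 2
A²[3,1] = (0)(1) + (-2)(-1) + (2)(0) = 2
A²[3,2] = (0)(2) + (-2)(-1) + (2)(-2) = -2
A²[3,3] = (0)(-2) + (-2)(0) + (2)(2) = 4
A² = 
  [ -1,   4,  -6]
  [  0,  -1,   2]
  [  2,  -2,   4]

A^3 = A^2·A:
A^3[1,1] = (-1)(1) + (4)(-1) + (-6)(0) = -5
A^3[1,2] = (-1)(2) + (4)(-1) + (-6)(-2) = 6
A^3[1,3] = (-1)(-2) + (4)(0) + (-6)(2) = -10
A^3[2,1] = (0)(1) + (-1)(-1) + (2)(0) = 1
A^3[2,2] = (0)(2) + (-1)(-1) + (2)(-2) = -3
A^3[2,3] = (0)(-2) + (-1)(0) + (2)(2) = 4
A^3[3,1] = (2)(1) + (-2)(-1) + (4)(0) = 4
A^3[3,2] = (2)(2) + (-2)(-1) + (4)(-2) = -2
A^3[3,3] = (2)(-2) + (-2)(0) + (4)(2) = 4
A^3 = 
  [ -5,   6, -10]
  [  1,  -3,   4]
  [  4,  -2,   4]

Therefore
A^3 = 
  [ -5,   6, -10]
  [  1,  -3,   4]
  [  4,  -2,   4]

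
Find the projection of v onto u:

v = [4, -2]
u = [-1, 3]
proj_u(v) = [1, -3]

v·u = (4)(-1) + (-2)(3) = -10
u·u = (-1)² + (3)² = 10
proj_u(v) = (v·u / u·u) × u = (-10/10) × u = (-1) × u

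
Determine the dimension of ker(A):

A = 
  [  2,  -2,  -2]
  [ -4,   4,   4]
nullity(A) = 2

Row reduce:
R2 → R2 + (2)·R1
REF = 
  [  2,  -2,  -2]
  [  0,   0,   0]
Pivot columns: 1 → 1 pivot.
rank(A) = 1, so nullity(A) = 3 - 1 = 2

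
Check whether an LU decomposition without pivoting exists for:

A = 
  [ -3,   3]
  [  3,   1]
Yes.
A[1,1] = -3 ≠ 0, so Gaussian elimination proceeds without a row swap: multiplier ℓ₂₁ = (3)/(-3) = -1, and U[2,2] = 1 - (-1)(3) = 4.
L = 
  [  1,   0]
  [ -1,   1]
U = 
  [ -3,   3]
  [  0,   4]
Check row 2 of LU: [(-1)(-3), (-1)(3) + 4] = [3, 1] = row 2 of A ✓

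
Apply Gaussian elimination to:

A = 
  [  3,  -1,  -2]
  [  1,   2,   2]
Row operations:
R2 → R2 - (1/3)·R1

Resulting echelon form:
REF = 
  [  3,  -1,  -2]
  [  0, 7/3, 8/3]

Rank = 2 (number of non-zero pivot rows).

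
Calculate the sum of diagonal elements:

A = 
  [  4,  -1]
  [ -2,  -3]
1

tr(A) = 4 + -3 = 1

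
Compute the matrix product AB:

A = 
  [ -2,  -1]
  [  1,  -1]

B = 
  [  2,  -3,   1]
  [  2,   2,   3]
AB = 
  [ -6,   4,  -5]
  [  0,  -5,  -2]

A is 2×2 and B is 2×3, so AB is 2×3. Each entry is (row of A)·(column of B):
AB[1,1] = (-2)(2) + (-1)(2) = -6
AB[1,2] = (-2)(-3) + (-1)(2) = 4
AB[1,3] = (-2)(1) + (-1)(3) = -5
AB[2,1] = (1)(2) + (-1)(2) = 0
AB[2,2] = (1)(-3) + (-1)(2) = -5
AB[2,3] = (1)(1) + (-1)(3) = -2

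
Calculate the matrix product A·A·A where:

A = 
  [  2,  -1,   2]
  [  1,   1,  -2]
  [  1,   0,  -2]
A² = A·A:
A²[1,1] = (2)(2) + (-1)(1) + (2)(1) = 5
A²[1,2] = (2)(-1) + (-1)(1) + (2)(0) = -3
A²[1,3] = (2)(2) + (-1)(-2) + (2)(-2) = 2
A²[2,1] = (1)(2) + (1)(1) + (-2)(1) = 1
A²[2,2] = (1)(-1) + (1)(1) + (-2)(0) = 0
A²[2,3] = (1)(2) + (1)(-2) + (-2)(-2) = 4
A²[3,1] = (1)(2) + (0)(1) + (-2)(1) = 0
A²[3,2] = (1)(-1) + (0)(1) + (-2)(0) = -1
A²[3,3] = (1)(2) + (0)(-2) + (-2)(-2) = 6
A² = 
  [  5,  -3,   2]
  [  1,   0,   4]
  [  0,  -1,   6]

A^3 = A^2·A:
A^3[1,1] = (5)(2) + (-3)(1) + (2)(1) = 9
A^3[1,2] = (5)(-1) + (-3)(1) + (2)(0) = -8
A^3[1,3] = (5)(2) + (-3)(-2) + (2)(-2) = 12
A^3[2,1] = (1)(2) + (0)(1) + (4)(1) = 6
A^3[2,2] = (1)(-1) + (0)(1) + (4)(0) = -1
A^3[2,3] = (1)(2) + (0)(-2) + (4)(-2) = -6
A^3[3,1] = (0)(2) + (-1)(1) + (6)(1) = 5
A^3[3,2] = (0)(-1) + (-1)(1) + (6)(0) = -1
A^3[3,3] = (0)(2) + (-1)(-2) + (6)(-2) = -10
A^3 = 
  [  9,  -8,  12]
  [  6,  -1,  -6]
  [  5,  -1, -10]

Therefore
A^3 = 
  [  9,  -8,  12]
  [  6,  -1,  -6]
  [  5,  -1, -10]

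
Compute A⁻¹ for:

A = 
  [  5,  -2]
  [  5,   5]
det(A) = (5)(5) - (-2)(5) = 35
For a 2×2 matrix, A⁻¹ = (1/det(A)) · [[d, -b], [-c, a]]
    = (1/35) · [[5, 2], [-5, 5]]

A⁻¹ = 
  [ 1/7, 2/35]
  [-1/7,  1/7]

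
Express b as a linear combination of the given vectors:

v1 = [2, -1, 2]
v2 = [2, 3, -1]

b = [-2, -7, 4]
c1 = 1, c2 = -2

b = 1·v1 + -2·v2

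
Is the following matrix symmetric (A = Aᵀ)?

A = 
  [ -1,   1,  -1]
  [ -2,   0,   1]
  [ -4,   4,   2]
No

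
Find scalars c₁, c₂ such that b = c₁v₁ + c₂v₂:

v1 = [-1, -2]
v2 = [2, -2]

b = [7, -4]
c1 = -1, c2 = 3

b = -1·v1 + 3·v2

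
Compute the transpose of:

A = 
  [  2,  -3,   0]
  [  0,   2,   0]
Aᵀ = 
  [  2,   0]
  [ -3,   2]
  [  0,   0]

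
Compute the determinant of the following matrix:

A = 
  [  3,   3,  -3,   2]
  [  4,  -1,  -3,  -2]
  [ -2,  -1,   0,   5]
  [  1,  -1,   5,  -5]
Cofactor expansion along row 1: det(A) = a₁₁M₁₁ - a₁₂M₁₂ + a₁₃M₁₃ - a₁₄M₁₄

M₁₁ = det[[-1, -3, -2]; [-1, 0, 5]; [-1, 5, -5]]
  = (-1)·((0)(-5) - (5)(5)) - (-3)·((-1)(-5) - (5)(-1)) + (-2)·((-1)(5) - (0)(-1))
  = (-1)(-25) - (-3)(10) + (-2)(-5)
  = 65
M₁₂ = det[[4, -3, -2]; [-2, 0, 5]; [1, 5, -5]]
  = (4)·((0)(-5) - (5)(5)) - (-3)·((-2)(-5) - (5)(1)) + (-2)·((-2)(5) - (0)(1))
  = (4)(-25) - (-3)(5) + (-2)(-10)
  = -65
M₁₃ = det[[4, -1, -2]; [-2, -1, 5]; [1, -1, -5]]
  = (4)·((-1)(-5) - (5)(-1)) - (-1)·((-2)(-5) - (5)(1)) + (-2)·((-2)(-1) - (-1)(1))
  = (4)(10) - (-1)(5) + (-2)(3)
  = 39
M₁₄ = det[[4, -1, -3]; [-2, -1, 0]; [1, -1, 5]]
  = (4)·((-1)(5) - (0)(-1)) - (-1)·((-2)(5) - (0)(1)) + (-3)·((-2)(-1) - (-1)(1))
  = (4)(-5) - (-1)(-10) + (-3)(3)
  = -39

det(A) = (3)(65) - (3)(-65) + (-3)(39) - (2)(-39) = 351

det(A) = 351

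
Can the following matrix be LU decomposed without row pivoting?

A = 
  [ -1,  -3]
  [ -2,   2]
Yes.
A[1,1] = -1 ≠ 0, so Gaussian elimination proceeds without a row swap: multiplier ℓ₂₁ = (-2)/(-1) = 2, and U[2,2] = 2 - (2)(-3) = 8.
L = 
  [  1,   0]
  [  2,   1]
U = 
  [ -1,  -3]
  [  0,   8]
Check row 2 of LU: [(2)(-1), (2)(-3) + 8] = [-2, 2] = row 2 of A ✓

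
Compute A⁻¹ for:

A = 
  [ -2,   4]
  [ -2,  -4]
det(A) = (-2)(-4) - (4)(-2) = 16
For a 2×2 matrix, A⁻¹ = (1/det(A)) · [[d, -b], [-c, a]]
    = (1/16) · [[-4, -4], [2, -2]]

A⁻¹ = 
  [-1/4, -1/4]
  [ 1/8, -1/8]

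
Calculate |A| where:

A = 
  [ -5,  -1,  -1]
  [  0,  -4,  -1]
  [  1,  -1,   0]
2

Cofactor expansion along row 1:
det(A) = (-5)·((-4)(0) - (-1)(-1)) - (-1)·((0)(0) - (-1)(1)) + (-1)·((0)(-1) - (-4)(1))
  = (-5)(-1) - (-1)(1) + (-1)(4)
  = 2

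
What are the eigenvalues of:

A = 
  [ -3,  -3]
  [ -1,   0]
tr(A) = -3, det(A) = -3
Characteristic polynomial: λ² - tr(A)λ + det(A) = λ² + 3λ - 3
λ² + 3λ - 3 = 0  ⇒  λ = (-3 ± √((3)² - 4·(-3)))/2 = (-3 ± √(21))/2
  = (-3 + √21)/2,  (-3 - √21)/2

λ = (-3 + √21)/2, (-3 - √21)/2  (≈ 0.7913, -3.791)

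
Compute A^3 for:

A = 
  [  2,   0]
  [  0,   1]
A^3 = 
  [  8,   0]
  [  0,   1]

A² = A·A:
A²[1,1] = (2)(2) + (0)(0) = 4
A²[1,2] = (2)(0) + (0)(1) = 0
A²[2,1] = (0)(2) + (1)(0) = 0
A²[2,2] = (0)(0) + (1)(1) = 1
A² = 
  [  4,   0]
  [  0,   1]

A^3 = A^2·A:
A^3[1,1] = (4)(2) + (0)(0) = 8
A^3[1,2] = (4)(0) + (0)(1) = 0
A^3[2,1] = (0)(2) + (1)(0) = 0
A^3[2,2] = (0)(0) + (1)(1) = 1
A^3 = 
  [  8,   0]
  [  0,   1]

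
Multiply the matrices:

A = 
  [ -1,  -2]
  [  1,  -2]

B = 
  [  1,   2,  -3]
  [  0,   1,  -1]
AB = 
  [ -1,  -4,   5]
  [  1,   0,  -1]

A is 2×2 and B is 2×3, so AB is 2×3. Each entry is (row of A)·(column of B):
AB[1,1] = (-1)(1) + (-2)(0) = -1
AB[1,2] = (-1)(2) + (-2)(1) = -4
AB[1,3] = (-1)(-3) + (-2)(-1) = 5
AB[2,1] = (1)(1) + (-2)(0) = 1
AB[2,2] = (1)(2) + (-2)(1) = 0
AB[2,3] = (1)(-3) + (-2)(-1) = -1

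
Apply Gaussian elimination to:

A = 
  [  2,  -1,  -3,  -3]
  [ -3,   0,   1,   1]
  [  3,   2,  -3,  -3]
Row operations:
R2 → R2 + (3/2)·R1
R3 → R3 - (3/2)·R1
R3 → R3 + (7/3)·R2

Resulting echelon form:
REF = 
  [    2,    -1,    -3,    -3]
  [    0,  -3/2,  -7/2,  -7/2]
  [    0,     0, -20/3, -20/3]

Rank = 3 (number of non-zero pivot rows).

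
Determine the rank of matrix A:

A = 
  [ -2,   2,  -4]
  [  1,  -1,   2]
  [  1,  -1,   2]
Row reduce:
R2 → R2 + (1/2)·R1
R3 → R3 + (1/2)·R1
REF = 
  [ -2,   2,  -4]
  [  0,   0,   0]
  [  0,   0,   0]
Pivot columns: 1 → 1 pivot.

rank(A) = 1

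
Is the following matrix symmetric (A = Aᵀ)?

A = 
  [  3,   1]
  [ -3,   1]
No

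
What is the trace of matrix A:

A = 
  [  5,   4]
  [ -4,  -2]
3

tr(A) = 5 + -2 = 3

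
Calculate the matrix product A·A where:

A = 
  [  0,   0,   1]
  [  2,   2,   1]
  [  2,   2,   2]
A² = A·A:
A²[1,1] = (0)(0) + (0)(2) + (1)(2) = 2
A²[1,2] = (0)(0) + (0)(2) + (1)(2) = 2
A²[1,3] = (0)(1) + (0)(1) + (1)(2) = 2
A²[2,1] = (2)(0) + (2)(2) + (1)(2) = 6
A²[2,2] = (2)(0) + (2)(2) + (1)(2) = 6
A²[2,3] = (2)(1) + (2)(1) + (1)(2) = 6
A²[3,1] = (2)(0) + (2)(2) + (2)(2) = 8
A²[3,2] = (2)(0) + (2)(2) + (2)(2) = 8
A²[3,3] = (2)(1) + (2)(1) + (2)(2) = 8
A² = 
  [  2,   2,   2]
  [  6,   6,   6]
  [  8,   8,   8]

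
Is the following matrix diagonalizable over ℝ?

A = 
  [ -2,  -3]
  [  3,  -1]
No

tr(A) = -3, det(A) = 11
Characteristic polynomial: λ² - tr(A)λ + det(A) = λ² + 3λ + 11
λ² + 3λ + 11 = 0  ⇒  λ = (-3 ± √((3)² - 4·(11)))/2 = (-3 ± √(-35))/2
  = (-3 + i√35)/2,  (-3 - i√35)/2
Eigenvalues: (-3 + i√35)/2, (-3 - i√35)/2  (≈ -1.5 + 2.958i, -1.5 - 2.958i)
Has complex eigenvalues (not diagonalizable over ℝ).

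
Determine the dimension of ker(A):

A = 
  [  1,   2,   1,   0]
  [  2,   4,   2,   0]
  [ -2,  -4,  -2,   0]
nullity(A) = 3

Row reduce:
R2 → R2 - (2)·R1
R3 → R3 + (2)·R1
REF = 
  [  1,   2,   1,   0]
  [  0,   0,   0,   0]
  [  0,   0,   0,   0]
Pivot columns: 1 → 1 pivot.
rank(A) = 1, so nullity(A) = 4 - 1 = 3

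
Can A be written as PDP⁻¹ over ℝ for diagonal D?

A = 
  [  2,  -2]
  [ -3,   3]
Yes

tr(A) = 5, det(A) = 0
Characteristic polynomial: λ² - tr(A)λ + det(A) = λ² - 5λ
λ² - 5λ = λ(λ - 5)
Eigenvalues: 5, 0
λ=0: alg. mult. = 1, geom. mult. = 2 - rank(A - (0)I) = 2 - 1 = 1
λ=5: alg. mult. = 1, geom. mult. = 2 - rank(A - (5)I) = 2 - 1 = 1
Sum of geometric multiplicities equals n, so A has n independent eigenvectors.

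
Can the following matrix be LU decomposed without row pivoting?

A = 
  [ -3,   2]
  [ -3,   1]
Yes.
A[1,1] = -3 ≠ 0, so Gaussian elimination proceeds without a row swap: multiplier ℓ₂₁ = (-3)/(-3) = 1, and U[2,2] = 1 - (1)(2) = -1.
L = 
  [  1,   0]
  [  1,   1]
U = 
  [ -3,   2]
  [  0,  -1]
Check row 2 of LU: [(1)(-3), (1)(2) + (-1)] = [-3, 1] = row 2 of A ✓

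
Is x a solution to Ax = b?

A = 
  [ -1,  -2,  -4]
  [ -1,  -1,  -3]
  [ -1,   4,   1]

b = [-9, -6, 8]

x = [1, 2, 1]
Yes

Ax = [-9, -6, 8] = b ✓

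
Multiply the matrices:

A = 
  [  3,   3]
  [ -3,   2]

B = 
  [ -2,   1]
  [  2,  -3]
A is 2×2 and B is 2×2, so AB is 2×2. Each entry is (row of A)·(column of B):
AB[1,1] = (3)(-2) + (3)(2) = 0
AB[1,2] = (3)(1) + (3)(-3) = -6
AB[2,1] = (-3)(-2) + (2)(2) = 10
AB[2,2] = (-3)(1) + (2)(-3) = -9

AB = 
  [  0,  -6]
  [ 10,  -9]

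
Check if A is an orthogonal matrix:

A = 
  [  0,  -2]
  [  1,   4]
No

AᵀA = 
  [  1,   4]
  [  4,  20]
≠ I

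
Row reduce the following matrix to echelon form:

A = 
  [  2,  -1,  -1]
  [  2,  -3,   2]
Row operations:
R2 → R2 - (1)·R1

Resulting echelon form:
REF = 
  [  2,  -1,  -1]
  [  0,  -2,   3]

Rank = 2 (number of non-zero pivot rows).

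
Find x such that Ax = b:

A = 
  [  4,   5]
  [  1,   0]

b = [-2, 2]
Row reduce the augmented matrix [A|b]:
R2 → R2 - (1/4)·R1
REF = 
  [   4,    5,   -2]
  [   0, -5/4,  5/2]

Back-substitution:
x₂ = (5/2) / (-5/4) = -2
x₁ = (-2 - (5)(-2)) / 4 = 2

x = [2, -2]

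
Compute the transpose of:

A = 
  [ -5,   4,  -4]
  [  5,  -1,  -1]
Aᵀ = 
  [ -5,   5]
  [  4,  -1]
  [ -4,  -1]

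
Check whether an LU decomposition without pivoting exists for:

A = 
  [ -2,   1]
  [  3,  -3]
Yes.
A[1,1] = -2 ≠ 0, so Gaussian elimination proceeds without a row swap: multiplier ℓ₂₁ = (3)/(-2) = -3/2, and U[2,2] = -3 - (-3/2)(1) = -3/2.
L = 
  [   1,    0]
  [-3/2,    1]
U = 
  [  -2,    1]
  [   0, -3/2]
Check row 2 of LU: [(-3/2)(-2), (-3/2)(1) + (-3/2)] = [3, -3] = row 2 of A ✓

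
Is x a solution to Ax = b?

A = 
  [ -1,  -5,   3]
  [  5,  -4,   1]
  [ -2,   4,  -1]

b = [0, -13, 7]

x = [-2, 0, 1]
No

Ax = [5, -9, 3] ≠ b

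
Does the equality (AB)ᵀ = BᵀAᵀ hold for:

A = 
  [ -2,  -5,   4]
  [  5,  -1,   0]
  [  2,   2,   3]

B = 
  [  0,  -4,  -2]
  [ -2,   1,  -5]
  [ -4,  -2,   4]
Yes

(AB)ᵀ = 
  [ -6,   2, -16]
  [ -5, -21, -12]
  [ 45,  -5,  -2]

BᵀAᵀ = 
  [ -6,   2, -16]
  [ -5, -21, -12]
  [ 45,  -5,  -2]

Both sides are equal — this is the standard identity (AB)ᵀ = BᵀAᵀ, which holds for all A, B.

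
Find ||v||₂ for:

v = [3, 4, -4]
6.403

||v||₂ = √((3)² + (4)² + (-4)²) = √41 = 6.403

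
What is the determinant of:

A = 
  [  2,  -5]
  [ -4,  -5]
For a 2×2 matrix, det = ad - bc = (2)(-5) - (-5)(-4) = -30

det(A) = -30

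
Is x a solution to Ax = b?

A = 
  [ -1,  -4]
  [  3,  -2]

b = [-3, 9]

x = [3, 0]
Yes

Ax = [-3, 9] = b ✓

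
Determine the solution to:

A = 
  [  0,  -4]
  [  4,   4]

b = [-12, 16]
Row reduce the augmented matrix [A|b]:
Swap R1 ↔ R2
REF = 
  [  4,   4,  16]
  [  0,  -4, -12]

Back-substitution:
x₂ = (-12) / (-4) = 3
x₁ = (16 - (4)(3)) / 4 = 1

x = [1, 3]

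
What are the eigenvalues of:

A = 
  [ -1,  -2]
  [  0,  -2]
tr(A) = -3, det(A) = 2
Characteristic polynomial: λ² - tr(A)λ + det(A) = λ² + 3λ + 2
λ² + 3λ + 2 = (λ + 2)(λ + 1)

λ = -1, -2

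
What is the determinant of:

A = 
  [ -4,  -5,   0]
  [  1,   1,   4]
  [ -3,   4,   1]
Cofactor expansion along row 1:
det(A) = (-4)·((1)(1) - (4)(4)) - (-5)·((1)(1) - (4)(-3)) + (0)·((1)(4) - (1)(-3))
  = (-4)(-15) - (-5)(13) + (0)(7)
  = 125

det(A) = 125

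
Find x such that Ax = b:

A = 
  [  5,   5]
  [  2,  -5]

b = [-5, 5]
x = [0, -1]

Row reduce the augmented matrix [A|b]:
R2 → R2 - (2/5)·R1
REF = 
  [  5,   5,  -5]
  [  0,  -7,   7]

Back-substitution:
x₂ = 7 / (-7) = -1
x₁ = (-5 - (5)(-1)) / 5 = 0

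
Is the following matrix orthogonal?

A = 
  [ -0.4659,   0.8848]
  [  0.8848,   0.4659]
Yes

AᵀA = 
  [  0.9999,   0]
  [  0,   0.9999]
≈ I (equal to I up to the 4-dp rounding of the entries)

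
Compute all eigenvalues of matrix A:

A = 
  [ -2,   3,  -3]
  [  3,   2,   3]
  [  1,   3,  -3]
Characteristic polynomial: det(λI - A) = λ³ + 3λ² - 19λ - 45
Testing integer divisors of the constant term: p(-5) = 0, so (λ + 5) is a factor:
p(λ) = (λ + 5)(λ² - 2λ - 9)
λ² - 2λ - 9 = 0  ⇒  λ = (2 ± √((-2)² - 4·(-9)))/2 = (2 ± √(40))/2
  = 1 + √10,  1 - √10

λ = -5, 1 + √10, 1 - √10  (≈ -5, 4.162, -2.162)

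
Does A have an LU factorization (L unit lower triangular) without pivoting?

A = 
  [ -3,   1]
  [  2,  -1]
Yes.
A[1,1] = -3 ≠ 0, so Gaussian elimination proceeds without a row swap: multiplier ℓ₂₁ = (2)/(-3) = -2/3, and U[2,2] = -1 - (-2/3)(1) = -1/3.
L = 
  [   1,    0]
  [-2/3,    1]
U = 
  [  -3,    1]
  [   0, -1/3]
Check row 2 of LU: [(-2/3)(-3), (-2/3)(1) + (-1/3)] = [2, -1] = row 2 of A ✓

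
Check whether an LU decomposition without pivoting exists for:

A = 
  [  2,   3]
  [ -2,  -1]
Yes.
A[1,1] = 2 ≠ 0, so Gaussian elimination proceeds without a row swap: multiplier ℓ₂₁ = (-2)/(2) = -1, and U[2,2] = -1 - (-1)(3) = 2.
L = 
  [  1,   0]
  [ -1,   1]
U = 
  [  2,   3]
  [  0,   2]
Check row 2 of LU: [(-1)(2), (-1)(3) + 2] = [-2, -1] = row 2 of A ✓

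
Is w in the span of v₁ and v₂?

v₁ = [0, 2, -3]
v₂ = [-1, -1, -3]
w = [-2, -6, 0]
Yes

Form the augmented matrix and row-reduce:
[v₁|v₂|w] = 
  [  0,  -1,  -2]
  [  2,  -1,  -6]
  [ -3,  -3,   0]
Swap R1 ↔ R2
R3 → R3 + (3/2)·R1
R3 → R3 - (9/2)·R2
REF = 
  [  2,  -1,  -6]
  [  0,  -1,  -2]
  [  0,   0,   0]

No row of the form [0 0 | nonzero], so the system is consistent. Back-substitution gives c₁ = -2, c₂ = 2: w = (-2)·v₁ + (2)·v₂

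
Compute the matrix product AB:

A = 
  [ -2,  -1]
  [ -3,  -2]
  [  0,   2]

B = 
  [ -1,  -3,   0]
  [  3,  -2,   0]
AB = 
  [ -1,   8,   0]
  [ -3,  13,   0]
  [  6,  -4,   0]

A is 3×2 and B is 2×3, so AB is 3×3. Each entry is (row of A)·(column of B):
AB[1,1] = (-2)(-1) + (-1)(3) = -1
AB[1,2] = (-2)(-3) + (-1)(-2) = 8
AB[1,3] = (-2)(0) + (-1)(0) = 0
AB[2,1] = (-3)(-1) + (-2)(3) = -3
AB[2,2] = (-3)(-3) + (-2)(-2) = 13
AB[2,3] = (-3)(0) + (-2)(0) = 0
AB[3,1] = (0)(-1) + (2)(3) = 6
AB[3,2] = (0)(-3) + (2)(-2) = -4
AB[3,3] = (0)(0) + (2)(0) = 0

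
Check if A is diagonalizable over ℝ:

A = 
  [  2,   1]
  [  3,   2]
Yes

tr(A) = 4, det(A) = 1
Characteristic polynomial: λ² - tr(A)λ + det(A) = λ² - 4λ + 1
λ² - 4λ + 1 = 0  ⇒  λ = (4 ± √((-4)² - 4·(1)))/2 = (4 ± √(12))/2
  = 2 + √3,  2 - √3
Eigenvalues: 2 + √3, 2 - √3  (≈ 3.732, 0.2679)
The two irrational eigenvalues are distinct (simple), so each has alg. mult. = geom. mult. = 1.
Sum of geometric multiplicities equals n, so A has n independent eigenvectors.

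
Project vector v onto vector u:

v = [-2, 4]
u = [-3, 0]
proj_u(v) = [-2, 0]

v·u = (-2)(-3) + (4)(0) = 6
u·u = (-3)² + (0)² = 9
proj_u(v) = (v·u / u·u) × u = (6/9) × u = (2/3) × u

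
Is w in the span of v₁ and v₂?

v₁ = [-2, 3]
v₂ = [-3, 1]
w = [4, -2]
Yes

Form the augmented matrix and row-reduce:
[v₁|v₂|w] = 
  [ -2,  -3,   4]
  [  3,   1,  -2]
R2 → R2 + (3/2)·R1
REF = 
  [  -2,   -3,    4]
  [   0, -7/2,    4]

No row of the form [0 0 | nonzero], so the system is consistent. Back-substitution gives c₁ = -2/7, c₂ = -8/7: w = (-2/7)·v₁ + (-8/7)·v₂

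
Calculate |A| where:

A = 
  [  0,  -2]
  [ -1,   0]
For a 2×2 matrix, det = ad - bc = (0)(0) - (-2)(-1) = -2

det(A) = -2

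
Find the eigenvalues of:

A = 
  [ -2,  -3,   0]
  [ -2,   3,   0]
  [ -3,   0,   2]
Characteristic polynomial: det(λI - A) = λ³ - 3λ² - 10λ + 24
Testing integer divisors of the constant term: p(2) = 0, so (λ - 2) is a factor:
p(λ) = (λ - 2)(λ² - λ - 12)
λ² - λ - 12 = (λ + 3)(λ - 4)

λ = 2, 4, -3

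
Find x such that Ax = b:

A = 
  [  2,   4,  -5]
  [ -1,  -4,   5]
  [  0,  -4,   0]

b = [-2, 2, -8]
Row reduce the augmented matrix [A|b]:
R2 → R2 + (1/2)·R1
R3 → R3 - (2)·R2
REF = 
  [  2,   4,  -5,  -2]
  [  0,  -2, 5/2,   1]
  [  0,   0,  -5, -10]

Back-substitution:
x₃ = (-10) / (-5) = 2
x₂ = (1 - (5/2)(2)) / (-2) = 2
x₁ = (-2 - (4)(2) - (-5)(2)) / 2 = 0

x = [0, 2, 2]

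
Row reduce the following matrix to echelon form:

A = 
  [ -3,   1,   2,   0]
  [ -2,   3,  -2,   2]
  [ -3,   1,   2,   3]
Row operations:
R2 → R2 - (2/3)·R1
R3 → R3 - (1)·R1

Resulting echelon form:
REF = 
  [   -3,     1,     2,     0]
  [    0,   7/3, -10/3,     2]
  [    0,     0,     0,     3]

Rank = 3 (number of non-zero pivot rows).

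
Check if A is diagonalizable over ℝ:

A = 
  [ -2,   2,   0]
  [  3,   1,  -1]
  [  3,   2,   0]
No

Characteristic polynomial: det(λI - A) = λ³ + λ² - 6λ + 10
By the rational root theorem any rational root is an integer dividing 10; none of those is a root, so p(λ) has no rational roots and hence (being an irreducible cubic) no repeated roots.
Discriminant of the cubic: Δ = -2920
Δ < 0 ⇒ one real eigenvalue and a complex-conjugate pair: λ ≈ -3.516, 1.258 + 1.123i, 1.258 - 1.123i
Has complex eigenvalues (not diagonalizable over ℝ).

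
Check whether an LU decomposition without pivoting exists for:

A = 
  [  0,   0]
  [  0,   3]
Yes.
The first column is zero, so A is already upper triangular: L = I, U = A.
L = 
  [  1,   0]
  [  0,   1]
U = 
  [  0,   0]
  [  0,   3]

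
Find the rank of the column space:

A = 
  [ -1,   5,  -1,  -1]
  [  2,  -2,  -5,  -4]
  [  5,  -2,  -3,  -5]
Row reduce:
R2 → R2 + (2)·R1
R3 → R3 + (5)·R1
R3 → R3 - (23/8)·R2
REF = 
  [  -1,    5,   -1,   -1]
  [   0,    8,   -7,   -6]
  [   0,    0, 97/8, 29/4]
Pivot columns: 1, 2, 3 → 3 pivots.
dim(Col(A)) = number of pivot columns = 3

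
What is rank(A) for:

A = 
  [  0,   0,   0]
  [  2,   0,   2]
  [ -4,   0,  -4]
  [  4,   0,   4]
rank(A) = 1

Row reduce:
Swap R1 ↔ R2
R3 → R3 + (2)·R1
R4 → R4 - (2)·R1
REF = 
  [  2,   0,   2]
  [  0,   0,   0]
  [  0,   0,   0]
  [  0,   0,   0]
Pivot columns: 1 → 1 pivot.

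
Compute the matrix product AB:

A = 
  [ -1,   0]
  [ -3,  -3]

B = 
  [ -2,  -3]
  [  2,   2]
A is 2×2 and B is 2×2, so AB is 2×2. Each entry is (row of A)·(column of B):
AB[1,1] = (-1)(-2) + (0)(2) = 2
AB[1,2] = (-1)(-3) + (0)(2) = 3
AB[2,1] = (-3)(-2) + (-3)(2) = 0
AB[2,2] = (-3)(-3) + (-3)(2) = 3

AB = 
  [  2,   3]
  [  0,   3]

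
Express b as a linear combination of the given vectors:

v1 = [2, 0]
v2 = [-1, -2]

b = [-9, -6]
c1 = -3, c2 = 3

b = -3·v1 + 3·v2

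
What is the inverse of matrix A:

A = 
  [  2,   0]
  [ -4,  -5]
det(A) = (2)(-5) - (0)(-4) = -10
For a 2×2 matrix, A⁻¹ = (1/det(A)) · [[d, -b], [-c, a]]
    = (-1/10) · [[-5, 0], [4, 2]]

A⁻¹ = 
  [ 1/2,    0]
  [-2/5, -1/5]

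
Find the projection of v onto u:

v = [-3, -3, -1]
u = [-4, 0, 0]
v·u = (-3)(-4) + (-3)(0) + (-1)(0) = 12
u·u = (-4)² + (0)² + (0)² = 16
proj_u(v) = (v·u / u·u) × u = (12/16) × u = (3/4) × u

proj_u(v) = [-3, 0, 0]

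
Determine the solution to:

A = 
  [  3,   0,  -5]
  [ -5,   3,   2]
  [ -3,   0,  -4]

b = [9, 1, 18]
x = [-2, -1, -3]

Row reduce the augmented matrix [A|b]:
R2 → R2 + (5/3)·R1
R3 → R3 + (1)·R1
REF = 
  [    3,     0,    -5,     9]
  [    0,     3, -19/3,    16]
  [    0,     0,    -9,    27]

Back-substitution:
x₃ = 27 / (-9) = -3
x₂ = (16 - (-19/3)(-3)) / 3 = -1
x₁ = (9 - (0)(-1) - (-5)(-3)) / 3 = -2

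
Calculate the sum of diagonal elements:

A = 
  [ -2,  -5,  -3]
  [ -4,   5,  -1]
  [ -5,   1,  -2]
1

tr(A) = -2 + 5 + -2 = 1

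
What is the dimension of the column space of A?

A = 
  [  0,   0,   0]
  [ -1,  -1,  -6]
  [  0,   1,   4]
Row reduce:
Swap R1 ↔ R2
Swap R2 ↔ R3
REF = 
  [ -1,  -1,  -6]
  [  0,   1,   4]
  [  0,   0,   0]
Pivot columns: 1, 2 → 2 pivots.
dim(Col(A)) = number of pivot columns = 2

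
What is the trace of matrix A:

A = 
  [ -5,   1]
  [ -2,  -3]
-8

tr(A) = -5 + -3 = -8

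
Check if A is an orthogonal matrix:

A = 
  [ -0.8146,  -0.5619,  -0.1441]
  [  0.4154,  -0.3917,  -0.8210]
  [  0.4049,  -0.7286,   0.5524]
Yes

AᵀA = 
  [  1.0001,   0,   0]
  [  0,   1,   0.0001]
  [  0,   0.0001,   1]
≈ I (equal to I up to the 4-dp rounding of the entries)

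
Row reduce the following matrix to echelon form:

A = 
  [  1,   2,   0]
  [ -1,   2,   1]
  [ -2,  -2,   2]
Row operations:
R2 → R2 + (1)·R1
R3 → R3 + (2)·R1
R3 → R3 - (1/2)·R2

Resulting echelon form:
REF = 
  [  1,   2,   0]
  [  0,   4,   1]
  [  0,   0, 3/2]

Rank = 3 (number of non-zero pivot rows).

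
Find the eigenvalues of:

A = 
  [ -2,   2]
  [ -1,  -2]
tr(A) = -4, det(A) = 6
Characteristic polynomial: λ² - tr(A)λ + det(A) = λ² + 4λ + 6
λ² + 4λ + 6 = 0  ⇒  λ = (-4 ± √((4)² - 4·(6)))/2 = (-4 ± √(-8))/2
  = -2 + i√2,  -2 - i√2

λ = -2 + i√2, -2 - i√2  (≈ -2 + 1.414i, -2 - 1.414i)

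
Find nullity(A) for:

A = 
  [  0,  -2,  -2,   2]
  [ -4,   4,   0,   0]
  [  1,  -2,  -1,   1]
nullity(A) = 2

Row reduce:
Swap R1 ↔ R2
R3 → R3 + (1/4)·R1
R3 → R3 - (1/2)·R2
REF = 
  [ -4,   4,   0,   0]
  [  0,  -2,  -2,   2]
  [  0,   0,   0,   0]
Pivot columns: 1, 2 → 2 pivots.
rank(A) = 2, so nullity(A) = 4 - 2 = 2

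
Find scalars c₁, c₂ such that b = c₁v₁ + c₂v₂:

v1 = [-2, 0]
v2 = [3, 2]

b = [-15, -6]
c1 = 3, c2 = -3

b = 3·v1 + -3·v2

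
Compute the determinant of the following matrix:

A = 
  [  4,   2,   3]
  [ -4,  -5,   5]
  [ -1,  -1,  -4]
Cofactor expansion along row 1:
det(A) = (4)·((-5)(-4) - (5)(-1)) - (2)·((-4)(-4) - (5)(-1)) + (3)·((-4)(-1) - (-5)(-1))
  = (4)(25) - (2)(21) + (3)(-1)
  = 55

det(A) = 55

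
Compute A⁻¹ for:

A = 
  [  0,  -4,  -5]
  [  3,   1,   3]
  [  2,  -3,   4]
det(A) = (0)·((1)(4) - (3)(-3)) - (-4)·((3)(4) - (3)(2)) + (-5)·((3)(-3) - (1)(2))
  = (0)(13) - (-4)(6) + (-5)(-11)
  = 79
det(A) = 79 ≠ 0, so A is invertible.

Cofactors Cᵢⱼ = (-1)ⁱ⁺ʲ·Mᵢⱼ:
C = 
  [ 13,  -6, -11]
  [ 31,  10,  -8]
  [ -7, -15,  12]

adj(A) = Cᵀ:
adj(A) = 
  [ 13,  31,  -7]
  [ -6,  10, -15]
  [-11,  -8,  12]

A⁻¹ = (1/79) · adj(A):
A⁻¹ = 
  [ 13/79,  31/79,  -7/79]
  [ -6/79,  10/79, -15/79]
  [-11/79,  -8/79,  12/79]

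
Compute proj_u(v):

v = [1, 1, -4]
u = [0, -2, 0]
v·u = (1)(0) + (1)(-2) + (-4)(0) = -2
u·u = (0)² + (-2)² + (0)² = 4
proj_u(v) = (v·u / u·u) × u = (-2/4) × u = (-1/2) × u

proj_u(v) = [0, 1, 0]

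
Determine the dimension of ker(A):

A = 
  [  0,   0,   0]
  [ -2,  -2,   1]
nullity(A) = 2

Row reduce:
Swap R1 ↔ R2
REF = 
  [ -2,  -2,   1]
  [  0,   0,   0]
Pivot columns: 1 → 1 pivot.
rank(A) = 1, so nullity(A) = 3 - 1 = 2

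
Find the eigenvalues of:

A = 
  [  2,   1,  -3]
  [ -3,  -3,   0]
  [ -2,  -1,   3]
Characteristic polynomial: det(λI - A) = λ³ - 2λ² - 12λ
The constant term is 0, so λ = 0 is a root: p(λ) = λ(λ² - 2λ - 12)
λ² - 2λ - 12 = 0  ⇒  λ = (2 ± √((-2)² - 4·(-12)))/2 = (2 ± √(52))/2
  = 1 + √13,  1 - √13

λ = 0, 1 + √13, 1 - √13  (≈ 0, 4.606, -2.606)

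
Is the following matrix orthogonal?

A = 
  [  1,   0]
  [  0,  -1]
Yes

AᵀA = 
  [  1,   0]
  [  0,   1]
= I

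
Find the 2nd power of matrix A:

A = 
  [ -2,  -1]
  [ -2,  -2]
A² = A·A:
A²[1,1] = (-2)(-2) + (-1)(-2) = 6
A²[1,2] = (-2)(-1) + (-1)(-2) = 4
A²[2,1] = (-2)(-2) + (-2)(-2) = 8
A²[2,2] = (-2)(-1) + (-2)(-2) = 6
A² = 
  [  6,   4]
  [  8,   6]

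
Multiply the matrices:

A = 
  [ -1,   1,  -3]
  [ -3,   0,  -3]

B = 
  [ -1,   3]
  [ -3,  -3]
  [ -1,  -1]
A is 2×3 and B is 3×2, so AB is 2×2. Each entry is (row of A)·(column of B):
AB[1,1] = (-1)(-1) + (1)(-3) + (-3)(-1) = 1
AB[1,2] = (-1)(3) + (1)(-3) + (-3)(-1) = -3
AB[2,1] = (-3)(-1) + (0)(-3) + (-3)(-1) = 6
AB[2,2] = (-3)(3) + (0)(-3) + (-3)(-1) = -6

AB = 
  [  1,  -3]
  [  6,  -6]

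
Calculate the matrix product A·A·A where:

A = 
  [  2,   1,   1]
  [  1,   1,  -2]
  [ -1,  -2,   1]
A^3 = 
  [  8,   3,   3]
  [ 19,  17, -10]
  [-19, -18,   9]

A² = A·A:
A²[1,1] = (2)(2) + (1)(1) + (1)(-1) = 4
A²[1,2] = (2)(1) + (1)(1) + (1)(-2) = 1
A²[1,3] = (2)(1) + (1)(-2) + (1)(1) = 1
A²[2,1] = (1)(2) + (1)(1) + (-2)(-1) = 5
A²[2,2] = (1)(1) + (1)(1) + (-2)(-2) = 6
A²[2,3] = (1)(1) + (1)(-2) + (-2)(1) = -3
A²[3,1] = (-1)(2) + (-2)(1) + (1)(-1) = -5
A²[3,2] = (-1)(1) + (-2)(1) + (1)(-2) = -5
A²[3,3] = (-1)(1) + (-2)(-2) + (1)(1) = 4
A² = 
  [  4,   1,   1]
  [  5,   6,  -3]
  [ -5,  -5,   4]

A^3 = A^2·A:
A^3[1,1] = (4)(2) + (1)(1) + (1)(-1) = 8
A^3[1,2] = (4)(1) + (1)(1) + (1)(-2) = 3
A^3[1,3] = (4)(1) + (1)(-2) + (1)(1) = 3
A^3[2,1] = (5)(2) + (6)(1) + (-3)(-1) = 19
A^3[2,2] = (5)(1) + (6)(1) + (-3)(-2) = 17
A^3[2,3] = (5)(1) + (6)(-2) + (-3)(1) = -10
A^3[3,1] = (-5)(2) + (-5)(1) + (4)(-1) = -19
A^3[3,2] = (-5)(1) + (-5)(1) + (4)(-2) = -18
A^3[3,3] = (-5)(1) + (-5)(-2) + (4)(1) = 9
A^3 = 
  [  8,   3,   3]
  [ 19,  17, -10]
  [-19, -18,   9]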